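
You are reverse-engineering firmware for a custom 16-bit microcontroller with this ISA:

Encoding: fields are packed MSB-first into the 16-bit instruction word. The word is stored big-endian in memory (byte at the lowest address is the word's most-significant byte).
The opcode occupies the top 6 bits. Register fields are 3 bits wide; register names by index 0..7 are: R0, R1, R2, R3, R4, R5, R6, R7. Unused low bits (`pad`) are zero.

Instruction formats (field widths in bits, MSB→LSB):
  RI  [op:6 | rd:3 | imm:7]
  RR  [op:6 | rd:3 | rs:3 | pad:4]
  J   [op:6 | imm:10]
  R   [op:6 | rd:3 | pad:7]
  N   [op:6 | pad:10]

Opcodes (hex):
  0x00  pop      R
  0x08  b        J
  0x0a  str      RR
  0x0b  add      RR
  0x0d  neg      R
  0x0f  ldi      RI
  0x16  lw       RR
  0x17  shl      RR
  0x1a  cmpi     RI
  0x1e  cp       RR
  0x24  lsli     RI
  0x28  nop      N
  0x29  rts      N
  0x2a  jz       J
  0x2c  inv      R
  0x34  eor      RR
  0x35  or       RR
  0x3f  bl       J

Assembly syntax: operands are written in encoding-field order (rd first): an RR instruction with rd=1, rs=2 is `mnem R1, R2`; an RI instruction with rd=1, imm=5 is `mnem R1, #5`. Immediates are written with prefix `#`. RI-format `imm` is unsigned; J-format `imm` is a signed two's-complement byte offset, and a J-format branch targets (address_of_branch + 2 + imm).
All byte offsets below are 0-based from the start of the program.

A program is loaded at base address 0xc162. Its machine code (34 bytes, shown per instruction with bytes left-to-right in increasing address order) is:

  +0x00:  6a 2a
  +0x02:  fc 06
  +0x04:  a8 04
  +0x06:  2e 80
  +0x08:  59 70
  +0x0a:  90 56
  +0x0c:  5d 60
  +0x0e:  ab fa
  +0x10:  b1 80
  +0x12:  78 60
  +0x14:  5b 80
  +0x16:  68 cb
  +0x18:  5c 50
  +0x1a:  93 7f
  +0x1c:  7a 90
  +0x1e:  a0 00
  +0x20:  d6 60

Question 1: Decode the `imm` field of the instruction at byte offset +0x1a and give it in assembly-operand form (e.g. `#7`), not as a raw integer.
#127

@+1a  big-endian(93 7f) = 0x937f
  op=0x937f>>10=0x24 ⇒ lsli (RI)
  rd: (w>>7)&0x7=0x6 → R6
  imm: (w>>0)&0x7f=0x7f → #127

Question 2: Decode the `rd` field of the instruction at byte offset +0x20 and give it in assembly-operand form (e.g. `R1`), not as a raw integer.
[20] d6 60 → 0xd660
  op=0xd660>>10=0x35 ⇒ or (RR)
  rd@[9:7]=0x4 ⇒ R4
  rs@[6:4]=0x6 ⇒ R6

R4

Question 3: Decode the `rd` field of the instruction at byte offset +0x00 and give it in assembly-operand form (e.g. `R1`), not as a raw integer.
R4

@+00  big-endian(6a 2a) = 0x6a2a
  top 6b → 0x1a → cmpi [RI]
  [9:7] rd=4 = R4
  [6:0] imm=42 = #42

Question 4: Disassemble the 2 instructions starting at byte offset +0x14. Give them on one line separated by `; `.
+0x14: 5b 80 ⇒ word 0x5b80 (big)
  op=0x5b80>>10=0x16 ⇒ lw (RR)
  rd@[9:7]=0x7 ⇒ R7
  rs@[6:4]=0x0 ⇒ R0
+0x16: 68 cb ⇒ word 0x68cb (big)
  op=0x68cb>>10=0x1a ⇒ cmpi (RI)
  rd@[9:7]=0x1 ⇒ R1
  imm@[6:0]=0x4b ⇒ #75

lw R7, R0; cmpi R1, #75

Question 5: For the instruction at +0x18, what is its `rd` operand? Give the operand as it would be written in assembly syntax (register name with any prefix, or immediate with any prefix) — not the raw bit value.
R0

@+18  big-endian(5c 50) = 0x5c50
  op=0x5c50>>10=0x17 ⇒ shl (RR)
  rd@[9:7]=0x0 ⇒ R0
  rs@[6:4]=0x5 ⇒ R5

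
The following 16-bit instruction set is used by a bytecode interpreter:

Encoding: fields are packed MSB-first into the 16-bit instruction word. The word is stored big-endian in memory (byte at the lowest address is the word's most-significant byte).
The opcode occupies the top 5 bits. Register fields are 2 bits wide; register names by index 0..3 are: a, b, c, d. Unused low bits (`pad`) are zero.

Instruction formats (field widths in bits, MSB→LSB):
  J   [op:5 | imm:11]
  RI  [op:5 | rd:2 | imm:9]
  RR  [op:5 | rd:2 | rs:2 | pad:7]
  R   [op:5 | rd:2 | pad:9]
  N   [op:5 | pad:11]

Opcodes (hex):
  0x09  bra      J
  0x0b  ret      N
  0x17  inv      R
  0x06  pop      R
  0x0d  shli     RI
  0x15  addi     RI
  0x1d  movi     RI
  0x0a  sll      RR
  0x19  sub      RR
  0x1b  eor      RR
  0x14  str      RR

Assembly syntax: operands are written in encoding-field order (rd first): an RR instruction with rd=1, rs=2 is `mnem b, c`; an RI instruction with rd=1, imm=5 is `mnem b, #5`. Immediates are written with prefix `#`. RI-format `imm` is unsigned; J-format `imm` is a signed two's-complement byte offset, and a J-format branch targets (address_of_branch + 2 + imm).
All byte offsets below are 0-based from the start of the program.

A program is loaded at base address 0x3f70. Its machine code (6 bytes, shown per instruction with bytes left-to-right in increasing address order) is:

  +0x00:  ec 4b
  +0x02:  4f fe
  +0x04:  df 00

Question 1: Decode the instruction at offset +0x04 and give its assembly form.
[04] df 00 → 0xdf00
  top 5b → 0x1b → eor [RR]
  rd@[10:9]=0x3 ⇒ d
  rs@[8:7]=0x2 ⇒ c

eor d, c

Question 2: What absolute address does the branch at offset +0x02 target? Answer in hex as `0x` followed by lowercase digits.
+0x02: 4f fe ⇒ word 0x4ffe (big)
  op=0x4ffe>>11=0x9 ⇒ bra (J)
  [10:0] imm=2046 (s11→-2) = #-2
  target = base 0x3f70 + off 0x02 + 2 + imm -2 = 0x3f72

0x3f72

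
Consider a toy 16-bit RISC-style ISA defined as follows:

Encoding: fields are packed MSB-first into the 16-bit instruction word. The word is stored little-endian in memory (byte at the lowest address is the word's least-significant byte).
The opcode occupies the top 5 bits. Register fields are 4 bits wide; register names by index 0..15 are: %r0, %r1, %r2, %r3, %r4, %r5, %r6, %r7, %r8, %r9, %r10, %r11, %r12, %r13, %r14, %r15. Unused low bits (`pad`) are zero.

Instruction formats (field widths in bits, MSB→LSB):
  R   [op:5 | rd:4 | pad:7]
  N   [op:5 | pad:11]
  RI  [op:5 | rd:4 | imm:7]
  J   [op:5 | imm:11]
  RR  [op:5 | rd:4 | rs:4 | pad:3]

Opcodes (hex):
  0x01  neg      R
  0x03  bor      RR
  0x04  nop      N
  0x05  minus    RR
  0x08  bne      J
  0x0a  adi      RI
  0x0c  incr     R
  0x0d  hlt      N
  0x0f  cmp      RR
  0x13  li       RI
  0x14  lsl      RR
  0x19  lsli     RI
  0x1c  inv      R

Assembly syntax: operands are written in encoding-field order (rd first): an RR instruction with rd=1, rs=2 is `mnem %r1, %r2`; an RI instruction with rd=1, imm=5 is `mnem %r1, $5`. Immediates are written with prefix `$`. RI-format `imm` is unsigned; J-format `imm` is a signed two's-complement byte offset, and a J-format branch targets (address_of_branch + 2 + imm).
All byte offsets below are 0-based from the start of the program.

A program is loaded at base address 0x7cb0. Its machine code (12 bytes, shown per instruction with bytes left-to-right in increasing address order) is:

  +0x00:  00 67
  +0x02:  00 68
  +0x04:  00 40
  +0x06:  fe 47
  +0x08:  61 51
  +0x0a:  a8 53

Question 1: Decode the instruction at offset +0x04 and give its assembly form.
bne $0

[04] 00 40 → 0x4000
  top 5b → 0x8 → bne [J]
  imm: (w>>0)&0x7ff=0x0 → $0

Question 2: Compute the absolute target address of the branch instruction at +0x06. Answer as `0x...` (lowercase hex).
0x7cb6

[06] fe 47 → 0x47fe
  op=0x47fe>>11=0x8 ⇒ bne (J)
  imm@[10:0]=0x7fe (s11→-2) ⇒ $-2
  target = base 0x7cb0 + off 0x06 + 2 + imm -2 = 0x7cb6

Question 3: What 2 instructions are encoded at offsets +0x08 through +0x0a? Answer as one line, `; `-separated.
+0x08: 61 51 ⇒ word 0x5161 (little)
  top 5b → 0xa → adi [RI]
  rd: (w>>7)&0xf=0x2 → %r2
  imm: (w>>0)&0x7f=0x61 → $97
+0x0a: a8 53 ⇒ word 0x53a8 (little)
  top 5b → 0xa → adi [RI]
  rd: (w>>7)&0xf=0x7 → %r7
  imm: (w>>0)&0x7f=0x28 → $40

adi %r2, $97; adi %r7, $40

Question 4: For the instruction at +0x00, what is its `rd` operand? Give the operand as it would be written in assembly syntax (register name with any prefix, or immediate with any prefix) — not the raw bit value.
+0x00: 00 67 ⇒ word 0x6700 (little)
  top 5b → 0xc → incr [R]
  rd: (w>>7)&0xf=0xe → %r14

%r14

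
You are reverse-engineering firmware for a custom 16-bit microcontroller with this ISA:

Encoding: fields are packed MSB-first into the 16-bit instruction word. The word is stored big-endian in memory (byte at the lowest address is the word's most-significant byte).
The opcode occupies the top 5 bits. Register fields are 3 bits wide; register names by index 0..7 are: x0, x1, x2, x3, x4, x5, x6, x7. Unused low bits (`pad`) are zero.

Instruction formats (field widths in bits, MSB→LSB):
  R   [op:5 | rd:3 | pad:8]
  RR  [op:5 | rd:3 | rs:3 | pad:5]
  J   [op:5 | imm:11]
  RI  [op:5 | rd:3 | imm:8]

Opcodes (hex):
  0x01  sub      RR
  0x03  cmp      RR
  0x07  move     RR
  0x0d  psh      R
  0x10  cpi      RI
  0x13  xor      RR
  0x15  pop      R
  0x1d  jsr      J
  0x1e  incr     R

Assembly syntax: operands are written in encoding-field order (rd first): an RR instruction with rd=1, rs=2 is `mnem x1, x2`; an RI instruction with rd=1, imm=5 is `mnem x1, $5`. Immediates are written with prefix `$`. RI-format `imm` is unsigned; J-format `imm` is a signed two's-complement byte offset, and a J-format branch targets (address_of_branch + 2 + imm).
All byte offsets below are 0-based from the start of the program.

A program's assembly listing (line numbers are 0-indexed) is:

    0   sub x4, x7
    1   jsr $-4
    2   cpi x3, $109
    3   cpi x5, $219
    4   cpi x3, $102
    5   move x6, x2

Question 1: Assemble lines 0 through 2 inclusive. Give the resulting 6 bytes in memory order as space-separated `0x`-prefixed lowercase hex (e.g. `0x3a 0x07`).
0x0c 0xe0 0xef 0xfc 0x83 0x6d

line 0 (sub): pack op=0x1:5|rd=4:3|rs=7:3|pad=0:5 = 0x0ce0; big→ 0c e0
line 1 (jsr): pack op=0x1d:5|imm=-4:11 = 0xeffc; big→ ef fc
line 2 (cpi): pack op=0x10:5|rd=3:3|imm=109:8 = 0x836d; big→ 83 6d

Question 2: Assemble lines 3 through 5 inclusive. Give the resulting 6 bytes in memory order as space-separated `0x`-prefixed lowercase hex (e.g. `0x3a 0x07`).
0x85 0xdb 0x83 0x66 0x3e 0x40

L3: cpi op=0x10:5|rd=5:3|imm=219:8 ⇒ 0x85db ⇒ big 85 db
L4: cpi op=0x10:5|rd=3:3|imm=102:8 ⇒ 0x8366 ⇒ big 83 66
L5: move op=0x7:5|rd=6:3|rs=2:3|pad=0:5 ⇒ 0x3e40 ⇒ big 3e 40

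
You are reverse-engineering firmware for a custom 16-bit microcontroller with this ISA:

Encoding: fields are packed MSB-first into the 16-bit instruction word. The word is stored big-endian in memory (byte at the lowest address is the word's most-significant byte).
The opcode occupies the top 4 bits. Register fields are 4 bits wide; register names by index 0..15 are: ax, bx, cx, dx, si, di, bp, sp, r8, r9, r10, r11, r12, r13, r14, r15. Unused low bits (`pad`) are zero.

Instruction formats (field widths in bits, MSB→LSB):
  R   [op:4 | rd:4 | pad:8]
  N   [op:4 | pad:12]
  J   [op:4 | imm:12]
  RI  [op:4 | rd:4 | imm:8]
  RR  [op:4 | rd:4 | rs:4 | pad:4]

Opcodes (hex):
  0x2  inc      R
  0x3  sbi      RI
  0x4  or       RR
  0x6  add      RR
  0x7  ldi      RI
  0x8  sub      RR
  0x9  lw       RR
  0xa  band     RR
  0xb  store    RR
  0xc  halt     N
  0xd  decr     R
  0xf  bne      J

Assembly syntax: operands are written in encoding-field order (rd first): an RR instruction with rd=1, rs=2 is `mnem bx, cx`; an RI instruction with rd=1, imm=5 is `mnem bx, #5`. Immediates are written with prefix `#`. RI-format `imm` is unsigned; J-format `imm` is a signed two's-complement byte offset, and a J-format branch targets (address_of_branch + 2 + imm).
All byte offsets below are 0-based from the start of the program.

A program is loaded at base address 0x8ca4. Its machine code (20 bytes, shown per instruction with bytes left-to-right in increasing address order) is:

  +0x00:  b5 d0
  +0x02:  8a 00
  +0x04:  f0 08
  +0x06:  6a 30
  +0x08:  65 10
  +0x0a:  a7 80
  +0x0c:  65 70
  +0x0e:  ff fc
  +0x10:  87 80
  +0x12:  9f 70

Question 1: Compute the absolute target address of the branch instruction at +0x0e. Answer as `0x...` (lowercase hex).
0x8cb0

[0e] ff fc → 0xfffc
  top 4b → 0xf → bne [J]
  imm: (w>>0)&0xfff=0xffc (s12→-4) → #-4
  target = base 0x8ca4 + off 0x0e + 2 + imm -4 = 0x8cb0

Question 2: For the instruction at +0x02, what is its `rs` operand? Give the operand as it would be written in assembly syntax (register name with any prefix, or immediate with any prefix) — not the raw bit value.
+0x02: 8a 00 ⇒ word 0x8a00 (big)
  opcode bits[15:12]=0x8: sub/RR
  rd: (w>>8)&0xf=0xa → r10
  rs: (w>>4)&0xf=0x0 → ax

ax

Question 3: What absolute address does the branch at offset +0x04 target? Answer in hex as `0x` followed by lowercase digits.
off 0x04: read f0 08 as big → 0xf008
  op=0xf008>>12=0xf ⇒ bne (J)
  [11:0] imm=8 = #8
  target = base 0x8ca4 + off 0x04 + 2 + imm 8 = 0x8cb2

0x8cb2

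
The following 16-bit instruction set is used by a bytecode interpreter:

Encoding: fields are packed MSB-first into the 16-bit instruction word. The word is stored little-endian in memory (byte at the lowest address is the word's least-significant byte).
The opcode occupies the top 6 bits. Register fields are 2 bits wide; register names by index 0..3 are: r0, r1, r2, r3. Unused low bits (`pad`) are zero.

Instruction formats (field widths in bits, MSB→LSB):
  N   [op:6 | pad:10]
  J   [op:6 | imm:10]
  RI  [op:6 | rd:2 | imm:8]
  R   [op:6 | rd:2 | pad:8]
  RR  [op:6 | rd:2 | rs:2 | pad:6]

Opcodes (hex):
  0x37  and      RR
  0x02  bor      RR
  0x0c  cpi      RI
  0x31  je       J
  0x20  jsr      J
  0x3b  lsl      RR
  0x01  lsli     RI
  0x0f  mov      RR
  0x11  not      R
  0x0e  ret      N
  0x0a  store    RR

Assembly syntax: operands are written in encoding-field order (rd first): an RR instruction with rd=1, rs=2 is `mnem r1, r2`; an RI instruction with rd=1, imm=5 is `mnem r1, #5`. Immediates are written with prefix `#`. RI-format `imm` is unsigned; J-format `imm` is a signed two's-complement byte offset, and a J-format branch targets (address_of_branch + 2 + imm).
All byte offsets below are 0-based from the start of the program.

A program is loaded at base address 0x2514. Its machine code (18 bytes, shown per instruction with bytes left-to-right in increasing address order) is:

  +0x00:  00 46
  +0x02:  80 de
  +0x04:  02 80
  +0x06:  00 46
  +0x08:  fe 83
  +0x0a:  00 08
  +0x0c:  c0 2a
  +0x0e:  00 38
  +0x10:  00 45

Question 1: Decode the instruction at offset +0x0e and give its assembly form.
off 0x0e: read 00 38 as little → 0x3800
  top 6b → 0xe → ret [N]

ret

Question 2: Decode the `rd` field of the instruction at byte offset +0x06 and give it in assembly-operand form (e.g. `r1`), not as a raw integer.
r2

@+06  little-endian(00 46) = 0x4600
  top 6b → 0x11 → not [R]
  rd: (w>>8)&0x3=0x2 → r2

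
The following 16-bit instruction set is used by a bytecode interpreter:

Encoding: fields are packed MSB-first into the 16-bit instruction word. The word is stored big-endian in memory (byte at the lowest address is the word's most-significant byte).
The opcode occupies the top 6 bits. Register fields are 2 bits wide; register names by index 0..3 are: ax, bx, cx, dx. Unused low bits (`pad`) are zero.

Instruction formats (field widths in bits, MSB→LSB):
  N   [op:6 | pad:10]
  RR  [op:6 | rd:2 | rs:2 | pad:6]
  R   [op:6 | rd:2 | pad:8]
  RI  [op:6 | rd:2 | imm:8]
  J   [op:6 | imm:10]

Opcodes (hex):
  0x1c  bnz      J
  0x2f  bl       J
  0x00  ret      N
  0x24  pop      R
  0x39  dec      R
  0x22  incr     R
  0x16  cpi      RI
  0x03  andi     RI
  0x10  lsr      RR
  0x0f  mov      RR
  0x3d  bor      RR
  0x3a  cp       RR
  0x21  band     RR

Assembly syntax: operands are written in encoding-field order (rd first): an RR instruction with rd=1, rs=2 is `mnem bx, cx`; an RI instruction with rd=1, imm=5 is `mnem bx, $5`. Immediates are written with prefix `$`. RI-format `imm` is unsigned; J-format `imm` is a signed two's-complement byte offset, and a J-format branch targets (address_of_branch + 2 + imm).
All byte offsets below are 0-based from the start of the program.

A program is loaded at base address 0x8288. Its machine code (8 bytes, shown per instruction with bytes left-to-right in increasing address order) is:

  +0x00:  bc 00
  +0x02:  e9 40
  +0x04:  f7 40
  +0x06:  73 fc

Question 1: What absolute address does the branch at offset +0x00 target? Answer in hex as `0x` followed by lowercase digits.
+0x00: bc 00 ⇒ word 0xbc00 (big)
  opcode bits[15:10]=0x2f: bl/J
  imm@[9:0]=0x0 ⇒ $0
  target = base 0x8288 + off 0x00 + 2 + imm 0 = 0x828a

0x828a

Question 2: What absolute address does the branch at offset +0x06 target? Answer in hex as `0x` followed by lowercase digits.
off 0x06: read 73 fc as big → 0x73fc
  opcode bits[15:10]=0x1c: bnz/J
  imm: (w>>0)&0x3ff=0x3fc (s10→-4) → $-4
  target = base 0x8288 + off 0x06 + 2 + imm -4 = 0x828c

0x828c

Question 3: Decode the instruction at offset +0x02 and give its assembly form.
[02] e9 40 → 0xe940
  top 6b → 0x3a → cp [RR]
  rd@[9:8]=0x1 ⇒ bx
  rs@[7:6]=0x1 ⇒ bx

cp bx, bx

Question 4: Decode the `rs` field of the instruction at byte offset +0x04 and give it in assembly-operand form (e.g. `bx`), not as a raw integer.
bx

+0x04: f7 40 ⇒ word 0xf740 (big)
  top 6b → 0x3d → bor [RR]
  rd@[9:8]=0x3 ⇒ dx
  rs@[7:6]=0x1 ⇒ bx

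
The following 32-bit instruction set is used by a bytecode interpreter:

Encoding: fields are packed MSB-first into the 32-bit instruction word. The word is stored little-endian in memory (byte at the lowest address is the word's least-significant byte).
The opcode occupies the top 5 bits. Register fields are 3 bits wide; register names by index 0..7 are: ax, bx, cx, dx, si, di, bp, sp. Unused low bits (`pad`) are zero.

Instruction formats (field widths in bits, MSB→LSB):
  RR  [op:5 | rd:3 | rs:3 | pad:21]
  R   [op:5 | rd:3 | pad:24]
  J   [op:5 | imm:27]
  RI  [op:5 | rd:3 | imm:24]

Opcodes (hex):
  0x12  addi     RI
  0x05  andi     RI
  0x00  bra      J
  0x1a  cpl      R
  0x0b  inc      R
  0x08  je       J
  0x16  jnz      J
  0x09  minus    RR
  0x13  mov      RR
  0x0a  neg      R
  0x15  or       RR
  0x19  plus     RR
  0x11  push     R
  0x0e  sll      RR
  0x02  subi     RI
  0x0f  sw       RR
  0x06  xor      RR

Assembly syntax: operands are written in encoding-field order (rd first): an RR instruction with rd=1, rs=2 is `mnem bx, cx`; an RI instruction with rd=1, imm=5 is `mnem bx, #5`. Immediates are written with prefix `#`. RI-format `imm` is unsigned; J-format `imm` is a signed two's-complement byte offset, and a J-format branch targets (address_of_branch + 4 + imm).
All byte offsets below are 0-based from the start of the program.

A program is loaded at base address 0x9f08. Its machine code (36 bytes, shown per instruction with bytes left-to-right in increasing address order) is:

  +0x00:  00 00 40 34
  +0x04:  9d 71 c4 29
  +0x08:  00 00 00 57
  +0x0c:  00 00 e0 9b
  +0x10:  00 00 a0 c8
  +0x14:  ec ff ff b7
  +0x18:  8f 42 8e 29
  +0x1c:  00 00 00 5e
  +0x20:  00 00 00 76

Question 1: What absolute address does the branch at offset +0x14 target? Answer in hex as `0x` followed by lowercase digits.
0x9f0c

off 0x14: read ec ff ff b7 as little → 0xb7ffffec
  opcode bits[31:27]=0x16: jnz/J
  [26:0] imm=134217708 (s27→-20) = #-20
  target = base 0x9f08 + off 0x14 + 4 + imm -20 = 0x9f0c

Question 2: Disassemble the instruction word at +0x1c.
+0x1c: 00 00 00 5e ⇒ word 0x5e000000 (little)
  opcode bits[31:27]=0xb: inc/R
  rd@[26:24]=0x6 ⇒ bp

inc bp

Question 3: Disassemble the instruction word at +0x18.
+0x18: 8f 42 8e 29 ⇒ word 0x298e428f (little)
  top 5b → 0x5 → andi [RI]
  rd@[26:24]=0x1 ⇒ bx
  imm@[23:0]=0x8e428f ⇒ #9323151

andi bx, #9323151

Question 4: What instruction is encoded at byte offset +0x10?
plus ax, di

+0x10: 00 00 a0 c8 ⇒ word 0xc8a00000 (little)
  op=0xc8a00000>>27=0x19 ⇒ plus (RR)
  [26:24] rd=0 = ax
  [23:21] rs=5 = di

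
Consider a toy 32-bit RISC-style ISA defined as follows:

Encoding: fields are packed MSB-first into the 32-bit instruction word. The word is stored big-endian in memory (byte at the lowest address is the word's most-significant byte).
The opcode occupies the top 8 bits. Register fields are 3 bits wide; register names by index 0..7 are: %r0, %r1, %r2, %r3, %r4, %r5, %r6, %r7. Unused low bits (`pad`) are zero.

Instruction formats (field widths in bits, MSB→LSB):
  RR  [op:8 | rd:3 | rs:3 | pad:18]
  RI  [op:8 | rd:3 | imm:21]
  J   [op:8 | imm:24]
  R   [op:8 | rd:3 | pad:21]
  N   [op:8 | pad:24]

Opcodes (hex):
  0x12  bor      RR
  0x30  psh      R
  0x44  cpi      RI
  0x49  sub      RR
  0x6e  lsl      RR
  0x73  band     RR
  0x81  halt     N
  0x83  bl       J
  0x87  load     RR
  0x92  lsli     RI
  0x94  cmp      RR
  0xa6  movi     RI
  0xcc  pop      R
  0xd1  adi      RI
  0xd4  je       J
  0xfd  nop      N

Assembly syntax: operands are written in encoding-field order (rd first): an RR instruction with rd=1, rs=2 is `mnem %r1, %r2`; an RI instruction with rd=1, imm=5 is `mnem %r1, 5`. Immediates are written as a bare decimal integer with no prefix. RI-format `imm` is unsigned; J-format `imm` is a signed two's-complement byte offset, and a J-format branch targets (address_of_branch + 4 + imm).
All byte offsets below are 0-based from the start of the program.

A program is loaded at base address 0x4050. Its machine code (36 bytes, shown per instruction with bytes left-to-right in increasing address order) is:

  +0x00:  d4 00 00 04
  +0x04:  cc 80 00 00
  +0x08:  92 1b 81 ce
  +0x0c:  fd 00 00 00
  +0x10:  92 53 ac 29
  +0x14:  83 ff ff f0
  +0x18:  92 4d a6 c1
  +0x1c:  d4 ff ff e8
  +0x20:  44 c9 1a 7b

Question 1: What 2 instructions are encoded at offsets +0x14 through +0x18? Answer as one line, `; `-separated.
bl -16; lsli %r2, 894657

off 0x14: read 83 ff ff f0 as big → 0x83fffff0
  opcode bits[31:24]=0x83: bl/J
  imm@[23:0]=0xfffff0 (s24→-16) ⇒ -16
off 0x18: read 92 4d a6 c1 as big → 0x924da6c1
  opcode bits[31:24]=0x92: lsli/RI
  rd@[23:21]=0x2 ⇒ %r2
  imm@[20:0]=0xda6c1 ⇒ 894657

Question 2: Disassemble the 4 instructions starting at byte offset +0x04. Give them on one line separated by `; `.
off 0x04: read cc 80 00 00 as big → 0xcc800000
  top 8b → 0xcc → pop [R]
  rd: (w>>21)&0x7=0x4 → %r4
off 0x08: read 92 1b 81 ce as big → 0x921b81ce
  top 8b → 0x92 → lsli [RI]
  rd: (w>>21)&0x7=0x0 → %r0
  imm: (w>>0)&0x1fffff=0x1b81ce → 1802702
off 0x0c: read fd 00 00 00 as big → 0xfd000000
  top 8b → 0xfd → nop [N]
off 0x10: read 92 53 ac 29 as big → 0x9253ac29
  top 8b → 0x92 → lsli [RI]
  rd: (w>>21)&0x7=0x2 → %r2
  imm: (w>>0)&0x1fffff=0x13ac29 → 1289257

pop %r4; lsli %r0, 1802702; nop; lsli %r2, 1289257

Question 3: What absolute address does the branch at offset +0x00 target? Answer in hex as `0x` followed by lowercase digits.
off 0x00: read d4 00 00 04 as big → 0xd4000004
  op=0xd4000004>>24=0xd4 ⇒ je (J)
  [23:0] imm=4 = 4
  target = base 0x4050 + off 0x00 + 4 + imm 4 = 0x4058

0x4058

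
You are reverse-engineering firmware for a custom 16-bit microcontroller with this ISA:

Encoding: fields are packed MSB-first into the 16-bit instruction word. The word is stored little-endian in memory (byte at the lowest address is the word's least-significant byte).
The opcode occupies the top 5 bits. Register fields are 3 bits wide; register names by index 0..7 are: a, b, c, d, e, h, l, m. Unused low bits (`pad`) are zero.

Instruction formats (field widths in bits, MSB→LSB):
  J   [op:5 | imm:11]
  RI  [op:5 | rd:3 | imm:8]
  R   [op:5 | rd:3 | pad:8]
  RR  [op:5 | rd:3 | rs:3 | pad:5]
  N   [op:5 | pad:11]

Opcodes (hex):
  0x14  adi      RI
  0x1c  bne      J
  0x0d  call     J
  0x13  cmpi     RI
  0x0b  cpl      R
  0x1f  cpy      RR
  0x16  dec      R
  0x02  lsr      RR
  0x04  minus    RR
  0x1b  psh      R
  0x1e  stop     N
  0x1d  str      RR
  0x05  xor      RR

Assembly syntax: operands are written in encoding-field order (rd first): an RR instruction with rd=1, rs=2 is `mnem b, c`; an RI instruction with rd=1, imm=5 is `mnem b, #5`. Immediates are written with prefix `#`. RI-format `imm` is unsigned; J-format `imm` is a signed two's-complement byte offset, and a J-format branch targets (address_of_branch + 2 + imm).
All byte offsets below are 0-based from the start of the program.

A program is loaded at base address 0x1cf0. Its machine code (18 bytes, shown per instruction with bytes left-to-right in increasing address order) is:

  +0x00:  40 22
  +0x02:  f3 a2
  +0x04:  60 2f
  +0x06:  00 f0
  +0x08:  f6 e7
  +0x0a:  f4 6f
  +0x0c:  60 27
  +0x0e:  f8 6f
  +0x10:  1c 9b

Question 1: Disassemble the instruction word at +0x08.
off 0x08: read f6 e7 as little → 0xe7f6
  top 5b → 0x1c → bne [J]
  [10:0] imm=2038 (s11→-10) = #-10

bne #-10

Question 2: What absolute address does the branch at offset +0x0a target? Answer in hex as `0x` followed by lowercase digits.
@+0a  little-endian(f4 6f) = 0x6ff4
  top 5b → 0xd → call [J]
  imm: (w>>0)&0x7ff=0x7f4 (s11→-12) → #-12
  target = base 0x1cf0 + off 0x0a + 2 + imm -12 = 0x1cf0

0x1cf0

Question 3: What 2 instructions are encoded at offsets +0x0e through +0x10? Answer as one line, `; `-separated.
call #-8; cmpi d, #28

off 0x0e: read f8 6f as little → 0x6ff8
  op=0x6ff8>>11=0xd ⇒ call (J)
  [10:0] imm=2040 (s11→-8) = #-8
off 0x10: read 1c 9b as little → 0x9b1c
  op=0x9b1c>>11=0x13 ⇒ cmpi (RI)
  [10:8] rd=3 = d
  [7:0] imm=28 = #28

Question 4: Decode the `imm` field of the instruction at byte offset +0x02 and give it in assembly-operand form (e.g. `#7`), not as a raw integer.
#243

@+02  little-endian(f3 a2) = 0xa2f3
  opcode bits[15:11]=0x14: adi/RI
  rd: (w>>8)&0x7=0x2 → c
  imm: (w>>0)&0xff=0xf3 → #243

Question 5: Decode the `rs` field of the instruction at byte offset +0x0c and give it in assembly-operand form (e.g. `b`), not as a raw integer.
d

@+0c  little-endian(60 27) = 0x2760
  op=0x2760>>11=0x4 ⇒ minus (RR)
  rd: (w>>8)&0x7=0x7 → m
  rs: (w>>5)&0x7=0x3 → d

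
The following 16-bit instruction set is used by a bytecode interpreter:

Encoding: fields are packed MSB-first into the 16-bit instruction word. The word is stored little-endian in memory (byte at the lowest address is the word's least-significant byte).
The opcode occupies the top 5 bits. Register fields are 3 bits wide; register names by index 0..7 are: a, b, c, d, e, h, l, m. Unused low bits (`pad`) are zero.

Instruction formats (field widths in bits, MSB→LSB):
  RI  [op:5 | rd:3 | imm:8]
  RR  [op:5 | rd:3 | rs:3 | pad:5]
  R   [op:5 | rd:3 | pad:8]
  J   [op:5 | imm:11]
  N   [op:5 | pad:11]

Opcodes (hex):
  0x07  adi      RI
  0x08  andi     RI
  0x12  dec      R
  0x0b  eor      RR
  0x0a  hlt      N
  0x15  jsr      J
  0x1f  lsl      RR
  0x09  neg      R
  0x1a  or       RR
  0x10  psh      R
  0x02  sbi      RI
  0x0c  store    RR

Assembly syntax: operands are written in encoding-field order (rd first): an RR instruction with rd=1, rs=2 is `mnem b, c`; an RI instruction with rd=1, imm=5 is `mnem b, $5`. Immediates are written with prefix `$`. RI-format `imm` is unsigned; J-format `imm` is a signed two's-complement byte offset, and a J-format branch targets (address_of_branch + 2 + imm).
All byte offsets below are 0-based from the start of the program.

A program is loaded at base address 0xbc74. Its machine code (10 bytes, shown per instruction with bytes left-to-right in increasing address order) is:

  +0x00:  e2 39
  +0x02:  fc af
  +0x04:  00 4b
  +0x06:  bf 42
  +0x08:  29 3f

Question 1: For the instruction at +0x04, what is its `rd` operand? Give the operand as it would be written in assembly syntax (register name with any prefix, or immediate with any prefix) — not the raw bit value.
d

off 0x04: read 00 4b as little → 0x4b00
  opcode bits[15:11]=0x9: neg/R
  [10:8] rd=3 = d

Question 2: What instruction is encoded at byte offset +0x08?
adi m, $41

[08] 29 3f → 0x3f29
  opcode bits[15:11]=0x7: adi/RI
  [10:8] rd=7 = m
  [7:0] imm=41 = $41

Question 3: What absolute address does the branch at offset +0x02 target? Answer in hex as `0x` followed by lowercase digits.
0xbc74

[02] fc af → 0xaffc
  opcode bits[15:11]=0x15: jsr/J
  imm@[10:0]=0x7fc (s11→-4) ⇒ $-4
  target = base 0xbc74 + off 0x02 + 2 + imm -4 = 0xbc74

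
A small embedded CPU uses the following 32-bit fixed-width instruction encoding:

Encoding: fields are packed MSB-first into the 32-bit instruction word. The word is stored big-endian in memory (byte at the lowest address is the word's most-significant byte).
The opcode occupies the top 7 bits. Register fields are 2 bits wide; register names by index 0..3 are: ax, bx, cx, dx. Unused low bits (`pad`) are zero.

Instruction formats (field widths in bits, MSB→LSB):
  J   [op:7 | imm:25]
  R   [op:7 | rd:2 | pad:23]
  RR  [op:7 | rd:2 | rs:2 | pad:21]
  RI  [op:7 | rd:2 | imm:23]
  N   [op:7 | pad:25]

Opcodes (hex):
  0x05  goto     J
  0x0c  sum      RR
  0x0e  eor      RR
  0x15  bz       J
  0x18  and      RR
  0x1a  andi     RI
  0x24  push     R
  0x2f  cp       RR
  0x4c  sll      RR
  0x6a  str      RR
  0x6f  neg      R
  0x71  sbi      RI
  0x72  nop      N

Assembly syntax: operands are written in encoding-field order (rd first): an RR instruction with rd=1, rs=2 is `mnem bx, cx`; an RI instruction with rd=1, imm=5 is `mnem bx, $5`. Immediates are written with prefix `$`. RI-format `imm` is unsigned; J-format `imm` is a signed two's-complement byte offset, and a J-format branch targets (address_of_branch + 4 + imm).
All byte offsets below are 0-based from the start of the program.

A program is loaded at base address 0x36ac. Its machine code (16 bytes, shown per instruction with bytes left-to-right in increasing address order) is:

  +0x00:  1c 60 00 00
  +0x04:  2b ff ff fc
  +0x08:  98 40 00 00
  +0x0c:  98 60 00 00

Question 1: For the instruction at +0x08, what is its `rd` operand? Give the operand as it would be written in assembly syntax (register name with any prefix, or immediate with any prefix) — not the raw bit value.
[08] 98 40 00 00 → 0x98400000
  top 7b → 0x4c → sll [RR]
  [24:23] rd=0 = ax
  [22:21] rs=2 = cx

ax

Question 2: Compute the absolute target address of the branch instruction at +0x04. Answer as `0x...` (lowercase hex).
+0x04: 2b ff ff fc ⇒ word 0x2bfffffc (big)
  opcode bits[31:25]=0x15: bz/J
  imm: (w>>0)&0x1ffffff=0x1fffffc (s25→-4) → $-4
  target = base 0x36ac + off 0x04 + 4 + imm -4 = 0x36b0

0x36b0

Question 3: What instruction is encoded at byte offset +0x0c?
sll ax, dx

@+0c  big-endian(98 60 00 00) = 0x98600000
  opcode bits[31:25]=0x4c: sll/RR
  rd@[24:23]=0x0 ⇒ ax
  rs@[22:21]=0x3 ⇒ dx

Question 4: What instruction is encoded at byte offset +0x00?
eor ax, dx

+0x00: 1c 60 00 00 ⇒ word 0x1c600000 (big)
  opcode bits[31:25]=0xe: eor/RR
  [24:23] rd=0 = ax
  [22:21] rs=3 = dx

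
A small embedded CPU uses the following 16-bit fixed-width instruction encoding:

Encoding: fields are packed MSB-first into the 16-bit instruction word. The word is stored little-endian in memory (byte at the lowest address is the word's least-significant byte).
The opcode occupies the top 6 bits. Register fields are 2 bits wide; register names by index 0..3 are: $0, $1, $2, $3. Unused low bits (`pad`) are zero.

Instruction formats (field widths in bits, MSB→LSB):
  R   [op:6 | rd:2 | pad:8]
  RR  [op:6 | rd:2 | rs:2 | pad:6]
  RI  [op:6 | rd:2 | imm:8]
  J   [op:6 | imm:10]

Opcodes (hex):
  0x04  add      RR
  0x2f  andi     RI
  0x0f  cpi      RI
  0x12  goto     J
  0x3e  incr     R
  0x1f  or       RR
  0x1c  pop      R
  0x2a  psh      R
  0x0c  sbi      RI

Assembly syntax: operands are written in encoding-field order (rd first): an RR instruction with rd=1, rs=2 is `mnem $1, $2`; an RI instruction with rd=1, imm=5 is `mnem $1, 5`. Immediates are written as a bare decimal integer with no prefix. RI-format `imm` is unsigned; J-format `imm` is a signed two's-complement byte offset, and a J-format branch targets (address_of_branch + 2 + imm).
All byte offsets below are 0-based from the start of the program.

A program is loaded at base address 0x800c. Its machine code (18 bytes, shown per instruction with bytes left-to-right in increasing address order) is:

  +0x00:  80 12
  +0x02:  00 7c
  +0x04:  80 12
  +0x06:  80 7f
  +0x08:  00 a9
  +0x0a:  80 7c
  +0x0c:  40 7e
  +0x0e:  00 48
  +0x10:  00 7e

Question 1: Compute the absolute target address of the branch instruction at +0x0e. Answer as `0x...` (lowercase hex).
off 0x0e: read 00 48 as little → 0x4800
  top 6b → 0x12 → goto [J]
  imm: (w>>0)&0x3ff=0x0 → 0
  target = base 0x800c + off 0x0e + 2 + imm 0 = 0x801c

0x801c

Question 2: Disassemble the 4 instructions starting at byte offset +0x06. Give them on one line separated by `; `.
off 0x06: read 80 7f as little → 0x7f80
  top 6b → 0x1f → or [RR]
  rd@[9:8]=0x3 ⇒ $3
  rs@[7:6]=0x2 ⇒ $2
off 0x08: read 00 a9 as little → 0xa900
  top 6b → 0x2a → psh [R]
  rd@[9:8]=0x1 ⇒ $1
off 0x0a: read 80 7c as little → 0x7c80
  top 6b → 0x1f → or [RR]
  rd@[9:8]=0x0 ⇒ $0
  rs@[7:6]=0x2 ⇒ $2
off 0x0c: read 40 7e as little → 0x7e40
  top 6b → 0x1f → or [RR]
  rd@[9:8]=0x2 ⇒ $2
  rs@[7:6]=0x1 ⇒ $1

or $3, $2; psh $1; or $0, $2; or $2, $1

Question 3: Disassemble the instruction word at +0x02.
or $0, $0

[02] 00 7c → 0x7c00
  opcode bits[15:10]=0x1f: or/RR
  [9:8] rd=0 = $0
  [7:6] rs=0 = $0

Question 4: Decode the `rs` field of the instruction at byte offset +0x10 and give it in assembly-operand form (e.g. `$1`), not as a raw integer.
[10] 00 7e → 0x7e00
  op=0x7e00>>10=0x1f ⇒ or (RR)
  rd: (w>>8)&0x3=0x2 → $2
  rs: (w>>6)&0x3=0x0 → $0

$0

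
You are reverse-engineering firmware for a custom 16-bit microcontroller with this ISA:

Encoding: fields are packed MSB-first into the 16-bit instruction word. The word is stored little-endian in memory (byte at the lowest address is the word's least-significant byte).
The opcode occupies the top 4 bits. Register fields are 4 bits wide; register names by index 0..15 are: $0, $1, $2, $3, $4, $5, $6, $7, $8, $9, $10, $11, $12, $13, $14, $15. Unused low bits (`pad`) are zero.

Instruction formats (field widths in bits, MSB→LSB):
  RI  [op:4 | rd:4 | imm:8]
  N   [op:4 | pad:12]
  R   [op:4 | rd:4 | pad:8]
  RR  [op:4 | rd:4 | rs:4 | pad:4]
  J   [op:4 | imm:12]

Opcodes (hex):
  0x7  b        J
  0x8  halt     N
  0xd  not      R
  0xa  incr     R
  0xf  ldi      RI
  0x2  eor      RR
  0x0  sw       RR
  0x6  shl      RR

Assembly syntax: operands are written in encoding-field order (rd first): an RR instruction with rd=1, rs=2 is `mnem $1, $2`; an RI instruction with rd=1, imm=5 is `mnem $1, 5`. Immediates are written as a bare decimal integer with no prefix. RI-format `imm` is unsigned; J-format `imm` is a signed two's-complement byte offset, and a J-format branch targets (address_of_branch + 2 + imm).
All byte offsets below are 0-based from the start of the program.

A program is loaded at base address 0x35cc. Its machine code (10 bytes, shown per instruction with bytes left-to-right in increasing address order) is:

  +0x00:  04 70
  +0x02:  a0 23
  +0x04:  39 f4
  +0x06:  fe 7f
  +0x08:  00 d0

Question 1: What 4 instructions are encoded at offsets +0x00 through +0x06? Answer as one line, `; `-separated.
off 0x00: read 04 70 as little → 0x7004
  opcode bits[15:12]=0x7: b/J
  imm: (w>>0)&0xfff=0x4 → 4
off 0x02: read a0 23 as little → 0x23a0
  opcode bits[15:12]=0x2: eor/RR
  rd: (w>>8)&0xf=0x3 → $3
  rs: (w>>4)&0xf=0xa → $10
off 0x04: read 39 f4 as little → 0xf439
  opcode bits[15:12]=0xf: ldi/RI
  rd: (w>>8)&0xf=0x4 → $4
  imm: (w>>0)&0xff=0x39 → 57
off 0x06: read fe 7f as little → 0x7ffe
  opcode bits[15:12]=0x7: b/J
  imm: (w>>0)&0xfff=0xffe (s12→-2) → -2

b 4; eor $3, $10; ldi $4, 57; b -2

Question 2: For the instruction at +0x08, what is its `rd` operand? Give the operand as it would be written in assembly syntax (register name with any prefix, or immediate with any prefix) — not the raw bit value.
+0x08: 00 d0 ⇒ word 0xd000 (little)
  opcode bits[15:12]=0xd: not/R
  rd@[11:8]=0x0 ⇒ $0

$0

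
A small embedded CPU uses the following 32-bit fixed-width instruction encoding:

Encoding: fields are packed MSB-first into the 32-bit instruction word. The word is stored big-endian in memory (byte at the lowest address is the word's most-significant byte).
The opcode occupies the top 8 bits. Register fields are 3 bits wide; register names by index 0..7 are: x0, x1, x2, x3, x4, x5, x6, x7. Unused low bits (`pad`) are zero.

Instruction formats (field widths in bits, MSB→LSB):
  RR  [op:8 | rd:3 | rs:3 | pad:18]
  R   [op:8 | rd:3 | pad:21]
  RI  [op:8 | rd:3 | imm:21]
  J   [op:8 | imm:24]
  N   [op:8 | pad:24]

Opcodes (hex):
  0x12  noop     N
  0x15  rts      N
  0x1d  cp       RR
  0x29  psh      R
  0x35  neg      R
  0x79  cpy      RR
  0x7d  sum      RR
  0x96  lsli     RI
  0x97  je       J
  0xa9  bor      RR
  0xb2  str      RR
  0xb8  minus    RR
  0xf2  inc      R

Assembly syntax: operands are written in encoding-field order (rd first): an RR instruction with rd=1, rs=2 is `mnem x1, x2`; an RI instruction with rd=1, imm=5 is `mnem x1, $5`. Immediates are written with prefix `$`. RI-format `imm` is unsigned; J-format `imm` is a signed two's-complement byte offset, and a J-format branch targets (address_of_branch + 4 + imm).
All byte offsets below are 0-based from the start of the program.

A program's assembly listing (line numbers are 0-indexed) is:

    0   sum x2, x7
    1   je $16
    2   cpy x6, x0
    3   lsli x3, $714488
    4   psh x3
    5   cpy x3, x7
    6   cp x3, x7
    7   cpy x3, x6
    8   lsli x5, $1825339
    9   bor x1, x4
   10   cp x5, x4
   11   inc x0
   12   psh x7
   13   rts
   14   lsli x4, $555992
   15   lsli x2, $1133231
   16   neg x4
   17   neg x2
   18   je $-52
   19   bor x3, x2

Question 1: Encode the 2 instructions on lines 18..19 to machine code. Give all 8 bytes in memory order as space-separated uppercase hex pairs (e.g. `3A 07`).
18. je fields op=0x97:8|imm=-52:24 → word 97ffffcch → 97 ff ff cc
19. bor fields op=0xa9:8|rd=3:3|rs=2:3|pad=0:18 → word a9680000h → a9 68 00 00

97 FF FF CC A9 68 00 00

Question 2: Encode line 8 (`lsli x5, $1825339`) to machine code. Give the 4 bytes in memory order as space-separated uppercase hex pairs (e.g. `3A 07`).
8. lsli fields op=0x96:8|rd=5:3|imm=1825339:21 → word 96bbda3bh → 96 bb da 3b

96 BB DA 3B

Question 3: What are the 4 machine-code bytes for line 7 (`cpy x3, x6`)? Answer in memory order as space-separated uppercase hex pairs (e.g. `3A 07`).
79 78 00 00

7. cpy fields op=0x79:8|rd=3:3|rs=6:3|pad=0:18 → word 79780000h → 79 78 00 00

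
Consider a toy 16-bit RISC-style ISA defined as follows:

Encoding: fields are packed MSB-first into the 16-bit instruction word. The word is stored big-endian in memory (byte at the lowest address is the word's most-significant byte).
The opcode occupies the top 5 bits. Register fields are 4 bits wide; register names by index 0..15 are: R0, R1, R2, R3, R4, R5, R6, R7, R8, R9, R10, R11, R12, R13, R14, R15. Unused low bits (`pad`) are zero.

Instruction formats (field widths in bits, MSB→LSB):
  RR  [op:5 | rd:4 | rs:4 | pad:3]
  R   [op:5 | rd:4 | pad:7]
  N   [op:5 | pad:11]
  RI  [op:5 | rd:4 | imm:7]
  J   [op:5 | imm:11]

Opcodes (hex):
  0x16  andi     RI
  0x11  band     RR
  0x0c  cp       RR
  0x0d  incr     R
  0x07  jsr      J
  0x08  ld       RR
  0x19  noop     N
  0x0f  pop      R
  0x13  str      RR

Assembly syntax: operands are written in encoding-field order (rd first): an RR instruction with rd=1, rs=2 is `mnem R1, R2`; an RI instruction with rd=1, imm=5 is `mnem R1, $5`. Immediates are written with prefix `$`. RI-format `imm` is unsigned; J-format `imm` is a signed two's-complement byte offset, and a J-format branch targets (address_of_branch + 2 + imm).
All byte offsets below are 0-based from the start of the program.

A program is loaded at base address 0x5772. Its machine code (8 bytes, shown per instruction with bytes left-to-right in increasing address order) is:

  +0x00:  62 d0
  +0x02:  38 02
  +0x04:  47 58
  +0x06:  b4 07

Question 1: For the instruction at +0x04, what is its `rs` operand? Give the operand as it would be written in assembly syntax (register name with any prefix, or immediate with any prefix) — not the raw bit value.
R11

+0x04: 47 58 ⇒ word 0x4758 (big)
  opcode bits[15:11]=0x8: ld/RR
  rd: (w>>7)&0xf=0xe → R14
  rs: (w>>3)&0xf=0xb → R11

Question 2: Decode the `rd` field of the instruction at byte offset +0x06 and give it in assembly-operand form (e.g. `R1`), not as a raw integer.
R8

off 0x06: read b4 07 as big → 0xb407
  opcode bits[15:11]=0x16: andi/RI
  rd@[10:7]=0x8 ⇒ R8
  imm@[6:0]=0x7 ⇒ $7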